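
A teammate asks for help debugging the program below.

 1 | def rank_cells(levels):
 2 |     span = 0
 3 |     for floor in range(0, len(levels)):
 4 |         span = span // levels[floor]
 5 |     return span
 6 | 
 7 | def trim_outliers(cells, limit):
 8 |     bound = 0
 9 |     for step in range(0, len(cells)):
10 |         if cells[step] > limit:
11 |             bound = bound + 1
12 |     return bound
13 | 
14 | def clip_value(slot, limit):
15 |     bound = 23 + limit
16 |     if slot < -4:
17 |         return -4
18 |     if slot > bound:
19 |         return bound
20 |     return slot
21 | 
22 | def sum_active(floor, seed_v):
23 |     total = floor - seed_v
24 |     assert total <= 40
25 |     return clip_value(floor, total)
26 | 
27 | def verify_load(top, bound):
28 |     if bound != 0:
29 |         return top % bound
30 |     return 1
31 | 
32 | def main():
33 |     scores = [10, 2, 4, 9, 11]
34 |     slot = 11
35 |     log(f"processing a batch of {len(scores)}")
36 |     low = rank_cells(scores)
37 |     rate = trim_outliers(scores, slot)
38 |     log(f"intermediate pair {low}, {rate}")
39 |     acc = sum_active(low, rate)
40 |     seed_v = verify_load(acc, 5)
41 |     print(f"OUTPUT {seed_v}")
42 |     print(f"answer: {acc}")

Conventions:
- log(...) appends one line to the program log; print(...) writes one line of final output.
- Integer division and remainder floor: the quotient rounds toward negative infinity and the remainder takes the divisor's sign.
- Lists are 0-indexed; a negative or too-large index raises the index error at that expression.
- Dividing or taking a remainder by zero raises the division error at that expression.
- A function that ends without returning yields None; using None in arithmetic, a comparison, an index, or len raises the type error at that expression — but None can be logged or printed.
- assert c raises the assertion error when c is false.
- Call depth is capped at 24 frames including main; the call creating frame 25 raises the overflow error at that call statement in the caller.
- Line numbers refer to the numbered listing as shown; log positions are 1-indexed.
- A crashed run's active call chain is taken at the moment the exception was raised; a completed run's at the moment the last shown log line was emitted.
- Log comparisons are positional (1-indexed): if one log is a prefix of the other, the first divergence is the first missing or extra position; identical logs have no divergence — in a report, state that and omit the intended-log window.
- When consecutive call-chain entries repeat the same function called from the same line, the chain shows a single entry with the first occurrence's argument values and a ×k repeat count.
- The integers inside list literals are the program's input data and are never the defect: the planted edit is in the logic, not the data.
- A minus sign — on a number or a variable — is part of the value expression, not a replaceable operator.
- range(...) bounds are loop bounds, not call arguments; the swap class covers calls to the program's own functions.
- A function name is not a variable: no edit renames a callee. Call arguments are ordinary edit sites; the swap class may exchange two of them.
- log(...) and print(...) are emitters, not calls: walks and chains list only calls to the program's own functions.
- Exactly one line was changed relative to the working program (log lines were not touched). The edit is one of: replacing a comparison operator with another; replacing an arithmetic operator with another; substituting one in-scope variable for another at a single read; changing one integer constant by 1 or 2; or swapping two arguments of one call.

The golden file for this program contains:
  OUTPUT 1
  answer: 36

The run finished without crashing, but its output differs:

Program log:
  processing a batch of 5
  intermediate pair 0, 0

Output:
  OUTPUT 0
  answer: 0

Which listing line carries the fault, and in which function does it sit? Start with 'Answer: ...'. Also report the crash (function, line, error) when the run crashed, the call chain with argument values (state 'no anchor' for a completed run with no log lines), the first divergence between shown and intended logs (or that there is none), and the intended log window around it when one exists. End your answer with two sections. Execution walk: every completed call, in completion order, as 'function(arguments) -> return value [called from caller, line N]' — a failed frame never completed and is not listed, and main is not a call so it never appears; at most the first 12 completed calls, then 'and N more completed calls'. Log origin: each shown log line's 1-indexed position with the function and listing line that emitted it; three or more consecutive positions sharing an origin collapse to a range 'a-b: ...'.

Answer: the defect is in rank_cells at line 4.
Core observation: At log position 2 the runs split — shown 'intermediate pair 0, 0', but the working version logs 'intermediate pair 36, 0'.
Call chain: main.
First divergence: position 2 — the shown line 'intermediate pair 0, 0' should read 'intermediate pair 36, 0'.
Intended log window:
  1: processing a batch of 5
  2: intermediate pair 36, 0
Execution walk:
  rank_cells([10, 2, 4, 9, 11]) -> 0  [called from main, line 36]
  trim_outliers([10, 2, 4, 9, 11], 11) -> 0  [called from main, line 37]
  clip_value(0, 0) -> 0  [called from sum_active, line 25]
  sum_active(0, 0) -> 0  [called from main, line 39]
  verify_load(0, 5) -> 0  [called from main, line 40]
Log origins:
  1: emitted by main (line 35)
  2: emitted by main (line 38)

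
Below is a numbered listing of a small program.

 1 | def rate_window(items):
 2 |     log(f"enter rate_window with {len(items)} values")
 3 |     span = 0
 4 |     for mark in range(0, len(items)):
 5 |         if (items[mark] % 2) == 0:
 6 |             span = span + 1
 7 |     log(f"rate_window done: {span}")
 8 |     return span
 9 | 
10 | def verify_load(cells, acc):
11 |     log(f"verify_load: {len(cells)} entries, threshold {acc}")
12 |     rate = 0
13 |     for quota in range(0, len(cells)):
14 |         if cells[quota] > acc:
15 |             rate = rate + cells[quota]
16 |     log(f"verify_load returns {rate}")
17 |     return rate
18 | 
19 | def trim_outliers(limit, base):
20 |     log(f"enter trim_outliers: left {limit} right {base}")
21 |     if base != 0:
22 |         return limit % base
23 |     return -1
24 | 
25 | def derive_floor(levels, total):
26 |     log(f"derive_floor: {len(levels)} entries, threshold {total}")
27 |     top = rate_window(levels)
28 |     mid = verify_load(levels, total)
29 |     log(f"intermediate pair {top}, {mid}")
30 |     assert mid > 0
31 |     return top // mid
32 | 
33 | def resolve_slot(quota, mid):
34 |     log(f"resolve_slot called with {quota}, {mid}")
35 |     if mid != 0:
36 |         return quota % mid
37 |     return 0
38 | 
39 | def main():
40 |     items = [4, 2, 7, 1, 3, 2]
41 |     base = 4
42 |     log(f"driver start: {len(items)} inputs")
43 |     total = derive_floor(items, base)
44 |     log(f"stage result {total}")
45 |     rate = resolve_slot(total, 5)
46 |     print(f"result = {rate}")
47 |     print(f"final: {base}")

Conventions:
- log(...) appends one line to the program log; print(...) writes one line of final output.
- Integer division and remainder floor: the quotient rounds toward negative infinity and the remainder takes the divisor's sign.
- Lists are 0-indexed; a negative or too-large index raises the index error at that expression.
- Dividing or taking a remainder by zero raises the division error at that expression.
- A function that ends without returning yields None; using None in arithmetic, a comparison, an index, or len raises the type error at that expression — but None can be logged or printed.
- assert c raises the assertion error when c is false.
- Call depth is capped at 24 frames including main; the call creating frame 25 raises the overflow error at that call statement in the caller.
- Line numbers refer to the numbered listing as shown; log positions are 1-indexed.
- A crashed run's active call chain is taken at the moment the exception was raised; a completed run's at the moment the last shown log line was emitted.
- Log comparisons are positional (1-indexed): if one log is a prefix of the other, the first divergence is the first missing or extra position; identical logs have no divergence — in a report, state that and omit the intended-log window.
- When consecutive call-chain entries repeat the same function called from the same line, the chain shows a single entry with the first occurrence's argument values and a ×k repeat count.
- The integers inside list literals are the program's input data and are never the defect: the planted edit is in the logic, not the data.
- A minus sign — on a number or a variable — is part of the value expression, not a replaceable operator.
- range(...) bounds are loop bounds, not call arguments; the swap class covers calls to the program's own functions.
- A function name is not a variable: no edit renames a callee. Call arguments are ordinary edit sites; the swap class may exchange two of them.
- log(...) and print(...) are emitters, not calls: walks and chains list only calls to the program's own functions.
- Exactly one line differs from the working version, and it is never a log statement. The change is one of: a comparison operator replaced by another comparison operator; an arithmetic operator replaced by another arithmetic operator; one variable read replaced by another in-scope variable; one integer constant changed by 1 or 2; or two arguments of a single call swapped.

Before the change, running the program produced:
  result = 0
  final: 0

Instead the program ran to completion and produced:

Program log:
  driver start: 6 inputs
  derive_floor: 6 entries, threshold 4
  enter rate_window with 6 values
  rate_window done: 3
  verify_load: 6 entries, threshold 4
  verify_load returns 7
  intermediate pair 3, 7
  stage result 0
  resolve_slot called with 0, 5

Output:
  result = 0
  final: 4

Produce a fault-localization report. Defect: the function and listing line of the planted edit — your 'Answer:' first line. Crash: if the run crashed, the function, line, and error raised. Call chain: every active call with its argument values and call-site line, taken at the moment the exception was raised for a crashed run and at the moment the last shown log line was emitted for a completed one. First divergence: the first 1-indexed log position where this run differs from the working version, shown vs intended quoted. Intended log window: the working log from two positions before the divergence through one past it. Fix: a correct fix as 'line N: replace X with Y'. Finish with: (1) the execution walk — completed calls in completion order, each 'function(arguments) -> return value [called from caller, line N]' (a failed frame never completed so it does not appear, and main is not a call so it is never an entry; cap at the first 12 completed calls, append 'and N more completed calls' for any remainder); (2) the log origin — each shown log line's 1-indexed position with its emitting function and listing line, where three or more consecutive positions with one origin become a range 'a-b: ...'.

Answer: the defect is in main at line 47.
Core observation: No log line changed; the fault shows up purely in the output.
Call chain: main -> resolve_slot(0, 5) (called at line 45).
First divergence: none (the log streams are identical).
Execution walk:
  rate_window([4, 2, 7, 1, 3, 2]) -> 3  [called from derive_floor, line 27]
  verify_load([4, 2, 7, 1, 3, 2], 4) -> 7  [called from derive_floor, line 28]
  derive_floor([4, 2, 7, 1, 3, 2], 4) -> 0  [called from main, line 43]
  resolve_slot(0, 5) -> 0  [called from main, line 45]
Log origins:
  1: emitted by main (line 42)
  2: emitted by derive_floor (line 26)
  3: emitted by rate_window (line 2)
  4: emitted by rate_window (line 7)
  5: emitted by verify_load (line 11)
  6: emitted by verify_load (line 16)
  7: emitted by derive_floor (line 29)
  8: emitted by main (line 44)
  9: emitted by resolve_slot (line 34)
A correct fix: line 47: replace `base` with `total`.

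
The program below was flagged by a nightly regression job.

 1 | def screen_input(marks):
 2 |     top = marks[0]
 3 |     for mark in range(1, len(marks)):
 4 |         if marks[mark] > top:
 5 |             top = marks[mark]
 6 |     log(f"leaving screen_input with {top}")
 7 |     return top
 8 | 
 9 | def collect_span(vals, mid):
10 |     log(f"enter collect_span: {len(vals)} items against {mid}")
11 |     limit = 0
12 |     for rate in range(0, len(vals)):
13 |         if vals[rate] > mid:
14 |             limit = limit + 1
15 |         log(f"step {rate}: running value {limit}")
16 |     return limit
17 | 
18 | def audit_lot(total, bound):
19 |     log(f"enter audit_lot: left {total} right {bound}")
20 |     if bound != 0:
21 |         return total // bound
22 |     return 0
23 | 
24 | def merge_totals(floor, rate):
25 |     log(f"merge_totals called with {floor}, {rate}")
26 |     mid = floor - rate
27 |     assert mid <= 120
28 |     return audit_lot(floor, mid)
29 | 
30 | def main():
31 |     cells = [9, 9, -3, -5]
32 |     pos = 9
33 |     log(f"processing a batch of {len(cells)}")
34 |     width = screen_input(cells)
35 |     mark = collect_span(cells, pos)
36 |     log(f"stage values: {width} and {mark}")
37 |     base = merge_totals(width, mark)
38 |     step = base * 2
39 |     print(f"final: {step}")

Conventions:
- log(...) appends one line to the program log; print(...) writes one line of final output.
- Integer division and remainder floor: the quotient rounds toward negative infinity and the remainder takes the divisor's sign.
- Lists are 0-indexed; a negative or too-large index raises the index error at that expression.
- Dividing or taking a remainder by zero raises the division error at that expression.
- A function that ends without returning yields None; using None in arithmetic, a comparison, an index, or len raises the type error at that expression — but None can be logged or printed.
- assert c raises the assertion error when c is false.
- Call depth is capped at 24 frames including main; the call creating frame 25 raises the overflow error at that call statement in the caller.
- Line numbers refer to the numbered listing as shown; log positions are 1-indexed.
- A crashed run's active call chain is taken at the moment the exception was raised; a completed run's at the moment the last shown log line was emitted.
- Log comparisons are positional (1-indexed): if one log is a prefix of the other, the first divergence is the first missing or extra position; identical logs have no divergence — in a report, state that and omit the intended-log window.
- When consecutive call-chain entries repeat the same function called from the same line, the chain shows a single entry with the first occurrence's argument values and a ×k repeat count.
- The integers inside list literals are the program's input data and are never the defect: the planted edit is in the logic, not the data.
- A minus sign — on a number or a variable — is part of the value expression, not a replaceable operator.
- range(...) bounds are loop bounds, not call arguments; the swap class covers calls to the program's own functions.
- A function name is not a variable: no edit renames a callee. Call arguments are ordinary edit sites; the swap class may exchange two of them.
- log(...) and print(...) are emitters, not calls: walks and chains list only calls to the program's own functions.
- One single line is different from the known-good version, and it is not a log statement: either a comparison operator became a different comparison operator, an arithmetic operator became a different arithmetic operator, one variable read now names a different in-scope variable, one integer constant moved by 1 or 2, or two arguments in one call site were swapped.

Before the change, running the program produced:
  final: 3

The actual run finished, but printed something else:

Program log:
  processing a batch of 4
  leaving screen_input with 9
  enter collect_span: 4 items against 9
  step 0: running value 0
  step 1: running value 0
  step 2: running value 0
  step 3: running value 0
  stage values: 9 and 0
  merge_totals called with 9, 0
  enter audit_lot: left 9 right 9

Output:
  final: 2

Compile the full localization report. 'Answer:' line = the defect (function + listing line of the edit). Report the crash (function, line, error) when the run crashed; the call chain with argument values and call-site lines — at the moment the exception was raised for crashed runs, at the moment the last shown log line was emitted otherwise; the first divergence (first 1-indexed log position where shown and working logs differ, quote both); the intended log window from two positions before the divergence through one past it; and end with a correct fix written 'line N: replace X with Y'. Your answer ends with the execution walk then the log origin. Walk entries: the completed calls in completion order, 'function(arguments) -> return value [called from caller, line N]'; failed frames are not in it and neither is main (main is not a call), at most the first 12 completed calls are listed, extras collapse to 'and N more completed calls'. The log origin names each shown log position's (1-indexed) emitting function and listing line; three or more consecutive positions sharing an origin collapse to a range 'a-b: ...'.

Answer: the defect is in main at line 38.
Key fact: The two runs log identically and part ways only at the printed values.
Call chain: main -> merge_totals(9, 0) (called at line 37) -> audit_lot(9, 9) (called at line 28).
First divergence: there is none — every log position agrees.
Execution walk:
  screen_input([9, 9, -3, -5]) -> 9  [called from main, line 34]
  collect_span([9, 9, -3, -5], 9) -> 0  [called from main, line 35]
  audit_lot(9, 9) -> 1  [called from merge_totals, line 28]
  merge_totals(9, 0) -> 1  [called from main, line 37]
Origin of each log line:
  1: emitted by main (line 33)
  2: emitted by screen_input (line 6)
  3: emitted by collect_span (line 10)
  4-7: emitted by collect_span (line 15)
  8: emitted by main (line 36)
  9: emitted by merge_totals (line 25)
  10: emitted by audit_lot (line 19)
A correct fix: line 38: replace `*` with `+`.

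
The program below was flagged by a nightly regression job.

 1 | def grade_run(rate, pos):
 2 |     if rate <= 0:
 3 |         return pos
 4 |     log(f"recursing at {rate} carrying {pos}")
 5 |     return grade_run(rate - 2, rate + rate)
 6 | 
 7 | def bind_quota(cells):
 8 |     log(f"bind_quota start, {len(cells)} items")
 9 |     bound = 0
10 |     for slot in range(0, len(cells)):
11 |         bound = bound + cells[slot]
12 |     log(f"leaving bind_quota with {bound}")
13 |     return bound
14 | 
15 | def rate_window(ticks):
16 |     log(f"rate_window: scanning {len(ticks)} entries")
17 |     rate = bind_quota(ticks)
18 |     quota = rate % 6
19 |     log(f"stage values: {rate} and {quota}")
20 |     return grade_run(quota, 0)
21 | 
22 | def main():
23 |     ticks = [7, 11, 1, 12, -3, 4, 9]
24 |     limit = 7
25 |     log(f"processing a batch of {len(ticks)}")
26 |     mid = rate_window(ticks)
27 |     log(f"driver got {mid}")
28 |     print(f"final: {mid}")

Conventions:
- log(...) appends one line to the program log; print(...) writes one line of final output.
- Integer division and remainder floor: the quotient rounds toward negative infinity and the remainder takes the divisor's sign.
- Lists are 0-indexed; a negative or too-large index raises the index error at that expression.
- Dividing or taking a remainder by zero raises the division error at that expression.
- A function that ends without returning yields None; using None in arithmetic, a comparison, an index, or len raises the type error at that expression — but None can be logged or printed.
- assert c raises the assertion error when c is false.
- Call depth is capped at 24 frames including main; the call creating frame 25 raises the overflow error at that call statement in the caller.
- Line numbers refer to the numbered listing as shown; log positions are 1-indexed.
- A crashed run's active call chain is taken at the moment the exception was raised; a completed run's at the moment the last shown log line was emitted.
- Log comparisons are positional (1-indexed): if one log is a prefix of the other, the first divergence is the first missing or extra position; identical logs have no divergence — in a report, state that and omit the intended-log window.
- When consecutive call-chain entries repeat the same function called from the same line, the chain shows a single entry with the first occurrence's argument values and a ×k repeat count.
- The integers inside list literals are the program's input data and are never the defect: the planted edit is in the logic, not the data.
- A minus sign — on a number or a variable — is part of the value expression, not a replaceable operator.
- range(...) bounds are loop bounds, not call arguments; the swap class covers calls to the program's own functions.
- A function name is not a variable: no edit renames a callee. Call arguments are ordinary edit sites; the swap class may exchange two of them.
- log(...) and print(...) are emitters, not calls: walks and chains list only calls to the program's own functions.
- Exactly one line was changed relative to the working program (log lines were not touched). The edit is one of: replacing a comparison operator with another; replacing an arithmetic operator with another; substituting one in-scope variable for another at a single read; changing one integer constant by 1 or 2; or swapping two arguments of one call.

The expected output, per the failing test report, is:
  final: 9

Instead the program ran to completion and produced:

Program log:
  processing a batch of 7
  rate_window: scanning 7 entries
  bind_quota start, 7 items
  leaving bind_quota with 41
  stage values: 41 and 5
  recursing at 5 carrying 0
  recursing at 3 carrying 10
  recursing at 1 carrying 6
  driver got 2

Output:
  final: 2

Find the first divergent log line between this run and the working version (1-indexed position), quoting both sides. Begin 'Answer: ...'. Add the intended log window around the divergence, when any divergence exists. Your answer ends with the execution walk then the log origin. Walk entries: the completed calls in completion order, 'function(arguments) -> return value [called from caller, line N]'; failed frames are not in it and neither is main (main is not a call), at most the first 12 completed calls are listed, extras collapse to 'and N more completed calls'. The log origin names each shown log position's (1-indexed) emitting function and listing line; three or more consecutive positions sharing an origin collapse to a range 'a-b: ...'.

Answer: position 7 — the shown line 'recursing at 3 carrying 10' should read 'recursing at 3 carrying 5'.
Intended log window:
  5: stage values: 41 and 5
  6: recursing at 5 carrying 0
  7: recursing at 3 carrying 5
  8: recursing at 1 carrying 8
Execution walk:
  bind_quota([7, 11, 1, 12, -3, 4, 9]) -> 41  [called from rate_window, line 17]
  grade_run(-1, 2) -> 2  [called from grade_run, line 5]
  grade_run(1, 6) -> 2  [called from grade_run, line 5]
  grade_run(3, 10) -> 2  [called from grade_run, line 5]
  grade_run(5, 0) -> 2  [called from rate_window, line 20]
  rate_window([7, 11, 1, 12, -3, 4, 9]) -> 2  [called from main, line 26]
Log line origins:
  1 — main, line 25
  2 — rate_window, line 16
  3 — bind_quota, line 8
  4 — bind_quota, line 12
  5 — rate_window, line 19
  6-8 — grade_run, line 4
  9 — main, line 27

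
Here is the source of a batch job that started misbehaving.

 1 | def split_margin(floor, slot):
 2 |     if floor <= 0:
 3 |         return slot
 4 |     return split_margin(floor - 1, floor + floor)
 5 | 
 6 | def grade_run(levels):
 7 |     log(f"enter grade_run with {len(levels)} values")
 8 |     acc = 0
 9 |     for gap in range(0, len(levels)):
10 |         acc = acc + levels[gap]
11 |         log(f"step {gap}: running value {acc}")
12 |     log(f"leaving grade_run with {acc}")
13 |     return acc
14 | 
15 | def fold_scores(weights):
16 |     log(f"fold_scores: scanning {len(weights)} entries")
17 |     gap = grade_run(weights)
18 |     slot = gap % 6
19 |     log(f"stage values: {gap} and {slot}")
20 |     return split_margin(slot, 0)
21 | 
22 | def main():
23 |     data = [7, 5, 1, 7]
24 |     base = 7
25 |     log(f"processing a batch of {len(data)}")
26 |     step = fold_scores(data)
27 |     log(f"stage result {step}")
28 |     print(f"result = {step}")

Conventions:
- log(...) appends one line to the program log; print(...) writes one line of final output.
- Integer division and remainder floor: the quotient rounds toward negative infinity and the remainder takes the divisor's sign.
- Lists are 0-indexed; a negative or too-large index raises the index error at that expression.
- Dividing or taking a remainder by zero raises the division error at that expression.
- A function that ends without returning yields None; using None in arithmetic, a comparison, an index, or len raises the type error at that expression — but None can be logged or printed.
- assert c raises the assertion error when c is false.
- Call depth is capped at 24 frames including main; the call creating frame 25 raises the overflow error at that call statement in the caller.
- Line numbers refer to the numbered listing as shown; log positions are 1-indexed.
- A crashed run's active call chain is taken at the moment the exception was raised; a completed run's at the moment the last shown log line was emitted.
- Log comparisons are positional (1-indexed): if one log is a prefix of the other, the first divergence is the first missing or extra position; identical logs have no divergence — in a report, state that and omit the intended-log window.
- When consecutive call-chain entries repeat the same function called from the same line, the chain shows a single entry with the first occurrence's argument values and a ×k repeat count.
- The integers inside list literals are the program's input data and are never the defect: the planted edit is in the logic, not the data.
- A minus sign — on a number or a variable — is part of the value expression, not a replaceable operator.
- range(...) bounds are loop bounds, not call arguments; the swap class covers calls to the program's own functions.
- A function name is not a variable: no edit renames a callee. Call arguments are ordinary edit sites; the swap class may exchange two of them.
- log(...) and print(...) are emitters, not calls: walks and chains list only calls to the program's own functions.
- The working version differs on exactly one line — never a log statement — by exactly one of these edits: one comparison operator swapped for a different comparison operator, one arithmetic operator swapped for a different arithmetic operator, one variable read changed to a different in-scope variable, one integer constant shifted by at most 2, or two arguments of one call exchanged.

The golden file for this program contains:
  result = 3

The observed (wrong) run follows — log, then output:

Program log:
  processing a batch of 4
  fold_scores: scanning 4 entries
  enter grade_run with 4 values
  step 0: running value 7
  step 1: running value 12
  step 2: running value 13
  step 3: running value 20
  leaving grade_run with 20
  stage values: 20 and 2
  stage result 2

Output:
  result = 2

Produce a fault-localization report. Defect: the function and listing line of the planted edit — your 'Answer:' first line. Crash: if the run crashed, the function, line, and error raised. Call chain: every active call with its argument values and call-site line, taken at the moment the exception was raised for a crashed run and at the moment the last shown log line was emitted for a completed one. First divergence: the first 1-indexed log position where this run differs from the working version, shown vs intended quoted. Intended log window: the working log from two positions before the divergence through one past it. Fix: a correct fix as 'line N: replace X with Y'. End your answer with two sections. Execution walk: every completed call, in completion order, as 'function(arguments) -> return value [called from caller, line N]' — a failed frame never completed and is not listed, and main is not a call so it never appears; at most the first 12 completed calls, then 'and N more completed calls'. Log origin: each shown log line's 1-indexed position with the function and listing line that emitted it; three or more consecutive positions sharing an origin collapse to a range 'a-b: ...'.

Answer: the defect is in split_margin at line 4.
Key fact: Everything matches until log position 10, which reads 'stage result 2' in place of 'stage result 3'.
Call chain: main.
First divergence: position 10 — the shown line 'stage result 2' should read 'stage result 3'.
Intended log window:
  8: leaving grade_run with 20
  9: stage values: 20 and 2
  10: stage result 3
Execution walk:
  grade_run([7, 5, 1, 7]) -> 20  [called from fold_scores, line 17]
  split_margin(0, 2) -> 2  [called from split_margin, line 4]
  split_margin(1, 4) -> 2  [called from split_margin, line 4]
  split_margin(2, 0) -> 2  [called from fold_scores, line 20]
  fold_scores([7, 5, 1, 7]) -> 2  [called from main, line 26]
Log origin:
  1: from main, line 25
  2: from fold_scores, line 16
  3: from grade_run, line 7
  4-7: from grade_run, line 11
  8: from grade_run, line 12
  9: from fold_scores, line 19
  10: from main, line 27
A correct fix: line 4: replace `floor + floor` with `slot + floor`.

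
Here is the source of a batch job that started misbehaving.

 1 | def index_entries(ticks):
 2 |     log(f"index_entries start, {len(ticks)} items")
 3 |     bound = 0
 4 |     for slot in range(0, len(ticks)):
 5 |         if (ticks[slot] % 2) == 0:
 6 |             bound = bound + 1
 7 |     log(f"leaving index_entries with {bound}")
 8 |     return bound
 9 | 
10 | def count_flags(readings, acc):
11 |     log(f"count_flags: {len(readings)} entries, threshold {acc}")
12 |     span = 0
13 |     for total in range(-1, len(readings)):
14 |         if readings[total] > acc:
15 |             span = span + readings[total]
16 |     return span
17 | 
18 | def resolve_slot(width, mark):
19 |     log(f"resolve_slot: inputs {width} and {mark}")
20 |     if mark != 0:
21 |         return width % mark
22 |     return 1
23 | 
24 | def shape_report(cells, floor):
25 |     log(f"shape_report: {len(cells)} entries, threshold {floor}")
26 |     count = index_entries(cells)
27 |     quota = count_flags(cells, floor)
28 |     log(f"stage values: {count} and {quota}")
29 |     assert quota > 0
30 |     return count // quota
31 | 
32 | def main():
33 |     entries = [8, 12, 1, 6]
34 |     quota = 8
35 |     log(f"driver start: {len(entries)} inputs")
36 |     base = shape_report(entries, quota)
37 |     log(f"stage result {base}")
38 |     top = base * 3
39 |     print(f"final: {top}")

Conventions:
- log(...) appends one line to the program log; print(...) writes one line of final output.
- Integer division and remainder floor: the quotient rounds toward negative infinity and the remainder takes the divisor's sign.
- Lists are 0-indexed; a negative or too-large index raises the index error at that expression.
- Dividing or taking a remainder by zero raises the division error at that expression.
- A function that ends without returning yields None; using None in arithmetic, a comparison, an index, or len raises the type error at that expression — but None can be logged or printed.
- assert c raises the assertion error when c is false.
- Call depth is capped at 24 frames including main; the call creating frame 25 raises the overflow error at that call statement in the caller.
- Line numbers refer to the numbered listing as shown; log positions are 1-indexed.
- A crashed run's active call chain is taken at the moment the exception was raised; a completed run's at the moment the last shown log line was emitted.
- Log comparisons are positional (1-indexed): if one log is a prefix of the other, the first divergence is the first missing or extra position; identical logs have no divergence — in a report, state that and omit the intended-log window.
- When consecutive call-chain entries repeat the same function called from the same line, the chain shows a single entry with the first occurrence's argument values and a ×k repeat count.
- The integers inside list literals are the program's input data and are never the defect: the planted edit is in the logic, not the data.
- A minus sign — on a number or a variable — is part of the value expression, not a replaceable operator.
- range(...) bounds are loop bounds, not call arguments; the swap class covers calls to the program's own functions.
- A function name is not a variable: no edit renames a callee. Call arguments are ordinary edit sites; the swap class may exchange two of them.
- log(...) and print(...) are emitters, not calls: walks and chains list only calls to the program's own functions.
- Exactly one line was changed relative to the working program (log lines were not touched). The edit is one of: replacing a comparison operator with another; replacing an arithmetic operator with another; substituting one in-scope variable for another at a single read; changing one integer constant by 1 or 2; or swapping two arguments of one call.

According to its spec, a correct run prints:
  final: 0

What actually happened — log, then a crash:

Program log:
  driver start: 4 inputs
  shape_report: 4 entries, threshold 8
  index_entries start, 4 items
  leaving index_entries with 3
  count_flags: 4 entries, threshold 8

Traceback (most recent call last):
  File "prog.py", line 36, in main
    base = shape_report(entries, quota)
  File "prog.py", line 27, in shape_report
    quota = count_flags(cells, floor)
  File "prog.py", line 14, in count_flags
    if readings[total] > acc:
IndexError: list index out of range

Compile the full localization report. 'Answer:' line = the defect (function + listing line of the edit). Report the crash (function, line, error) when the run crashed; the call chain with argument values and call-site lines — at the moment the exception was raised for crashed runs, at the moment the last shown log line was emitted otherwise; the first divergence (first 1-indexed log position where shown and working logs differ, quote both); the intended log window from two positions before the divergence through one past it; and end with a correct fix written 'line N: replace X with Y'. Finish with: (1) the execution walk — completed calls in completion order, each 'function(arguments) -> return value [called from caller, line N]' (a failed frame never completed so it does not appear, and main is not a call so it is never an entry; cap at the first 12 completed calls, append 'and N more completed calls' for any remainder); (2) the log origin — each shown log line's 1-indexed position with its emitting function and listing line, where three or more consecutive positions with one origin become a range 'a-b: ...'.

Answer: the defect is in count_flags at line 13.
Core observation: The shown log is a 5-line prefix of the intended one, whose next entry is 'stage values: 3 and 12'.
Crash: count_flags, line 14, IndexError.
Call chain: main -> shape_report([8, 12, 1, 6], 8) (called at line 36) -> count_flags([8, 12, 1, 6], 8) (called at line 27).
First divergence: position 6 (shown log ended at 5 lines; the working version continues: 'stage values: 3 and 12').
Intended log window:
  4: leaving index_entries with 3
  5: count_flags: 4 entries, threshold 8
  6: stage values: 3 and 12
  7: stage result 0
Execution walk:
  index_entries([8, 12, 1, 6]) -> 3  [called from shape_report, line 26]
Origin of each log line:
  1: from main, line 35
  2: from shape_report, line 25
  3: from index_entries, line 2
  4: from index_entries, line 7
  5: from count_flags, line 11
A correct fix: line 13: replace `-1` with `0`.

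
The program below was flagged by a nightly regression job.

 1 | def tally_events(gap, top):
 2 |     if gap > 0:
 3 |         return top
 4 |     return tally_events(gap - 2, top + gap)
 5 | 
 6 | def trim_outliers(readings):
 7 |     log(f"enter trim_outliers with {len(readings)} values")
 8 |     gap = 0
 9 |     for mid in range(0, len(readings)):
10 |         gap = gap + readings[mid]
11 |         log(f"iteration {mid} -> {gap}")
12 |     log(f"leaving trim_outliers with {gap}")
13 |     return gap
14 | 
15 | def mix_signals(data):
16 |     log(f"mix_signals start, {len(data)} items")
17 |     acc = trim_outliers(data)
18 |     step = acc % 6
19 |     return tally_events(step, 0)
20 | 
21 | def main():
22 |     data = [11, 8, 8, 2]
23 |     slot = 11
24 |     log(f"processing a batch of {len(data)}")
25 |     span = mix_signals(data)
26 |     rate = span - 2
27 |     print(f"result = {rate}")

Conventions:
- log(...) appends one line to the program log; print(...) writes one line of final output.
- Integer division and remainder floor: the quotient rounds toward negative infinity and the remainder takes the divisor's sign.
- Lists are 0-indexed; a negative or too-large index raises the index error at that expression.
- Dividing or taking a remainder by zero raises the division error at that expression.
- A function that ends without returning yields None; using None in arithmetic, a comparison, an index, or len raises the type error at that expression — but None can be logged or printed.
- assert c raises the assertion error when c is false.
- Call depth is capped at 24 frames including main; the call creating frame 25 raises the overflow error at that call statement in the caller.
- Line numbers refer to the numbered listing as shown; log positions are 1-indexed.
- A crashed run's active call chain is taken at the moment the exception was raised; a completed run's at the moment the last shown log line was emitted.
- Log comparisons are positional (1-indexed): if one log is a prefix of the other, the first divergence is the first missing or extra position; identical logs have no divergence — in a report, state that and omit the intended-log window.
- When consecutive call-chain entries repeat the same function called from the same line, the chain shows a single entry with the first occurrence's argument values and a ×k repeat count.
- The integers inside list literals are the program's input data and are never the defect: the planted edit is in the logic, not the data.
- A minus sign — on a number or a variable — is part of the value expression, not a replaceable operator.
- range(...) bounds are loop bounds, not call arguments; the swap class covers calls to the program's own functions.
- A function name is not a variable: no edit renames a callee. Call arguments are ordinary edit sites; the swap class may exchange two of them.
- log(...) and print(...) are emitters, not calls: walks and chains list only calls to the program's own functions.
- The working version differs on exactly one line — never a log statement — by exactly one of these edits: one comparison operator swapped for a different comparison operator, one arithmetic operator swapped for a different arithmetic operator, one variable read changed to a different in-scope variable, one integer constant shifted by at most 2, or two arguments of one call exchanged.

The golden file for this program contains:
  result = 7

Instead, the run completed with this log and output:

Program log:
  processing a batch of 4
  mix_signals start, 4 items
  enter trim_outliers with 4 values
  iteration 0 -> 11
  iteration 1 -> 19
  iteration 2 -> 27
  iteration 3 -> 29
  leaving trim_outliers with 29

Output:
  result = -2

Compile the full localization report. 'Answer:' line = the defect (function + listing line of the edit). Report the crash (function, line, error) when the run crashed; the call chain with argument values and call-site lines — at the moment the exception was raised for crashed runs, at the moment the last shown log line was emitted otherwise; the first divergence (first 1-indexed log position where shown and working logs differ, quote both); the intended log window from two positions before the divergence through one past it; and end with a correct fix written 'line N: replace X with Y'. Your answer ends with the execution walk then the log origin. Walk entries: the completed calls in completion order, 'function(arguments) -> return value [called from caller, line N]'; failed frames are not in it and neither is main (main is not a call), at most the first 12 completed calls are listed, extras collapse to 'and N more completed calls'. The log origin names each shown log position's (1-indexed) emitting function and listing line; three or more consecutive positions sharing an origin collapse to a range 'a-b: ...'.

Answer: the defect is in tally_events at line 2.
Key fact: The two runs log identically and part ways only at the printed values.
Call chain: main -> mix_signals([11, 8, 8, 2]) (called at line 25) -> trim_outliers([11, 8, 8, 2]) (called at line 17).
First divergence: none (the log streams are identical).
Execution walk:
  trim_outliers([11, 8, 8, 2]) -> 29  [called from mix_signals, line 17]
  tally_events(5, 0) -> 0  [called from mix_signals, line 19]
  mix_signals([11, 8, 8, 2]) -> 0  [called from main, line 25]
Origin of each log line:
  1: emitted by main (line 24)
  2: emitted by mix_signals (line 16)
  3: emitted by trim_outliers (line 7)
  4-7: emitted by trim_outliers (line 11)
  8: emitted by trim_outliers (line 12)
A correct fix: line 2: replace `>` with `<=`.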